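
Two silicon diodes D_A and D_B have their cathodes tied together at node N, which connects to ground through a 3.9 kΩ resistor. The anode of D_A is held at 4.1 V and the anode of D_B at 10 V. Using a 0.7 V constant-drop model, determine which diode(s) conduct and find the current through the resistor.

Assume both conduct. Then node N would need to be at both 4.1−0.7 = 3.4 V and 10−0.7 = 9.3 V, which is impossible.
Assume only D_B conducts: V_N = 10 − 0.7 = 9.3 V, so I_R = 9.3/3.9 = 2.38 mA.
Check D_A: its anode-to-cathode voltage is 4.1 − 9.3 = -5.2 V < 0.7 V, so it is off. The assumption is consistent.

Only D_B conducts; I_R ≈ 2.4 mA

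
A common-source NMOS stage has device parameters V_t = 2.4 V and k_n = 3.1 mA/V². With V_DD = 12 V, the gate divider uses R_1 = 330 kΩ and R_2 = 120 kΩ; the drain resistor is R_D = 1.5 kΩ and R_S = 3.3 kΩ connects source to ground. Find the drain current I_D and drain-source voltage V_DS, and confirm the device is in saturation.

I_D ≈ 0.15 mA, V_DS ≈ 11 V

V_G = V_DD·R_2/(R_1+R_2) = 12×120/450 = 3.2 V.
Assume saturation: I_D = (k_n/2)(V_GS − V_t)² with V_GS = V_G − I_D·R_S = 3.2 − 3.3·I_D.
Substituting gives 16.9·I_D² − 9.18·I_D + 0.992 = 0, with roots I_D = 0.149 or 0.395 mA.
The root I_D = 0.395 mA gives V_GS = 1.89 V ≤ V_t, so take I_D = 0.149 mA.
Then V_GS = 2.71 V and V_DS = V_DD − I_D(R_D+R_S) = 12 − 0.149×4.8 = 11.3 V.
Saturation requires V_DS ≥ V_GS − V_t = 0.31 V; 11.3 ≥ 0.31 ✓.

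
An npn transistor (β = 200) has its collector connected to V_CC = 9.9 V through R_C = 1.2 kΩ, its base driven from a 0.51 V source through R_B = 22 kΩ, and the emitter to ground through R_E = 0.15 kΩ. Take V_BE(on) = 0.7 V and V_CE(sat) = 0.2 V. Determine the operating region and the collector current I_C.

cutoff; I_C ≈ 0

V_BB = 0.51 V ≤ V_BE(on) = 0.7 V, so the base-emitter junction is not forward biased.
The transistor is in cutoff: I_B = I_C = 0.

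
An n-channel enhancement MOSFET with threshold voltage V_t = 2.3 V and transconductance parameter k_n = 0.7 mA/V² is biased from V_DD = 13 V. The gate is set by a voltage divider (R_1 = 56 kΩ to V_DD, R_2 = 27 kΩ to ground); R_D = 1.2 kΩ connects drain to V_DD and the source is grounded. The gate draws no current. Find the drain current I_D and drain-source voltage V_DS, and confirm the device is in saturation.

V_G = V_DD·R_2/(R_1+R_2) = 13×27/83 = 4.23 V. With the source grounded, V_GS = V_G = 4.23 V.
Assume saturation: I_D = (k_n/2)(V_GS − V_t)² = (0.7/2)×(4.23 − 2.3)² = 0.35×1.93² = 1.3 mA.
V_DS = V_DD − I_D·R_D = 13 − 1.3×1.2 = 11.4 V.
Saturation requires V_DS ≥ V_GS − V_t = 1.93 V; 11.4 ≥ 1.93 ✓.

I_D ≈ 1.3 mA, V_DS ≈ 11 V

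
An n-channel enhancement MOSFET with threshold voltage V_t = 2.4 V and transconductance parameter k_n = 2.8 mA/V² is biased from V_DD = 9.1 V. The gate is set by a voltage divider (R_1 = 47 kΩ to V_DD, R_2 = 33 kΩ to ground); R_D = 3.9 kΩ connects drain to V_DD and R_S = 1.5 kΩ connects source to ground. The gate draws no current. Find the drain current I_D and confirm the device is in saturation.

V_G = V_DD·R_2/(R_1+R_2) = 9.1×33/80 = 3.75 V.
Assume saturation: I_D = (k_n/2)(V_GS − V_t)² with V_GS = V_G − I_D·R_S = 3.75 − 1.5·I_D.
Substituting gives 3.15·I_D² − 6.69·I_D + 2.57 = 0, with roots I_D = 0.503 or 1.62 mA.
The root I_D = 1.62 mA gives V_GS = 1.32 V ≤ V_t, so take I_D = 0.503 mA.
Then V_GS = 3 V and V_DS = V_DD − I_D(R_D+R_S) = 9.1 − 0.503×5.4 = 6.38 V.
Saturation requires V_DS ≥ V_GS − V_t = 0.599 V; 6.38 ≥ 0.599 ✓.

I_D ≈ 0.5 mA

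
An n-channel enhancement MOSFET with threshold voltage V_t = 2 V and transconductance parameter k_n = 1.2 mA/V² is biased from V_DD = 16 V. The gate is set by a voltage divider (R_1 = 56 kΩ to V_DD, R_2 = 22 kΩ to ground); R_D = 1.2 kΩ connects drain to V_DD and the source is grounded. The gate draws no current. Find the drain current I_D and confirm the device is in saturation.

I_D ≈ 3.8 mA

V_G = V_DD·R_2/(R_1+R_2) = 16×22/78 = 4.51 V. With the source grounded, V_GS = V_G = 4.51 V.
Assume saturation: I_D = (k_n/2)(V_GS − V_t)² = (1.2/2)×(4.51 − 2)² = 0.6×2.51² = 3.79 mA.
V_DS = V_DD − I_D·R_D = 16 − 3.79×1.2 = 11.5 V.
Saturation requires V_DS ≥ V_GS − V_t = 2.51 V; 11.5 ≥ 2.51 ✓.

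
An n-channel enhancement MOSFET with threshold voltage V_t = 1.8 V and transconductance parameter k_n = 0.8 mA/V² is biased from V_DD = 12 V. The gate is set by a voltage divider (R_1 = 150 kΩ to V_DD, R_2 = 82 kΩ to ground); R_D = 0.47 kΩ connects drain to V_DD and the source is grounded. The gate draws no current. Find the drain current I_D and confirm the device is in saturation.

I_D ≈ 2.4 mA

V_G = V_DD·R_2/(R_1+R_2) = 12×82/232 = 4.24 V. With the source grounded, V_GS = V_G = 4.24 V.
Assume saturation: I_D = (k_n/2)(V_GS − V_t)² = (0.8/2)×(4.24 − 1.8)² = 0.4×2.44² = 2.38 mA.
V_DS = V_DD − I_D·R_D = 12 − 2.38×0.47 = 10.9 V.
Saturation requires V_DS ≥ V_GS − V_t = 2.44 V; 10.9 ≥ 2.44 ✓.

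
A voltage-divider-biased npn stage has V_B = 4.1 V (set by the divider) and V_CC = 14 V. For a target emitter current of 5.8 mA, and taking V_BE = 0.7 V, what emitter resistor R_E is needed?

V_E = V_B − V_BE = 4.1 − 0.7 = 3.4 V.
R_E = V_E / I_E = 3.4 / 5.8 = 0.586 kΩ.

R_E ≈ 0.59 kΩ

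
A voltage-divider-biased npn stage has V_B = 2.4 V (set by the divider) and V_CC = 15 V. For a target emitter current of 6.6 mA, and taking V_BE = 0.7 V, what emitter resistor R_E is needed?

V_E = V_B − V_BE = 2.4 − 0.7 = 1.7 V.
R_E = V_E / I_E = 1.7 / 6.6 = 0.258 kΩ.

R_E ≈ 0.26 kΩ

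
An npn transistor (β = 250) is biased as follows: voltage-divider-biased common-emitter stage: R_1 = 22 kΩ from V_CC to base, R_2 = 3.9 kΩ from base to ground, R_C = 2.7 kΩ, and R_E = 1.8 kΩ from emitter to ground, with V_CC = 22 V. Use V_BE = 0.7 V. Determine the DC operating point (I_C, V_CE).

I_C ≈ 1.4 mA, V_CE ≈ 16 V

Thevenize the base divider: V_Th = V_CC·R_2/(R_1+R_2) = 22×3.9/25.9 = 3.31 V, R_Th = R_1‖R_2 = 3.31 kΩ.
Base-emitter loop: V_Th = I_B·R_Th + V_BE + (β+1)I_B·R_E, so I_B = (3.31 − 0.7) / (3.31 + 251×1.8) = 0.00574 mA.
I_C = β·I_B = 250×0.00574 = 1.44 mA, and I_E = (β+1)I_B = 1.44 mA.
V_CE = V_CC − I_C·R_C − I_E·R_E = 22 − 1.44×2.7 − 1.44×1.8 = 15.5 V.
V_CE = 15.5 V > 0.2 V confirms active-region operation.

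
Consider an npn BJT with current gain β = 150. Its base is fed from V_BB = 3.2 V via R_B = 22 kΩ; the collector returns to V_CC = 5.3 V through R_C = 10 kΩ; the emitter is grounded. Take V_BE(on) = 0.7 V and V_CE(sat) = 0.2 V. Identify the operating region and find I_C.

saturation; I_C ≈ 0.51 mA

Assume active: I_B = (3.2 − 0.7)/22 = 0.114 mA, giving I_C = β·I_B = 17 mA.
But then V_CE = 5.3 − 17×10 = -165 V < V_CE(sat) = 0.2 V — impossible in the active region.
So the transistor is saturated. With V_CE = 0.2 V, I_C = (V_CC − 0.2)/R_C = 5.1/10 = 0.51 mA.
Check: β·I_B = 17 mA > I_C = 0.51 mA, confirming saturation.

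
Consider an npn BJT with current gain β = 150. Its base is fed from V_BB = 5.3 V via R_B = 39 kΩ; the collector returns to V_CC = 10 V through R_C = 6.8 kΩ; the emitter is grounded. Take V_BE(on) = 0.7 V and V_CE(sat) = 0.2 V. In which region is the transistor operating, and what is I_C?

saturation; I_C ≈ 1.4 mA

Assume active: I_B = (5.3 − 0.7)/39 = 0.118 mA, giving I_C = β·I_B = 17.7 mA.
But then V_CE = 10 − 17.7×6.8 = -110 V < V_CE(sat) = 0.2 V — impossible in the active region.
So the transistor is saturated. With V_CE = 0.2 V, I_C = (V_CC − 0.2)/R_C = 9.8/6.8 = 1.44 mA.
Check: β·I_B = 17.7 mA > I_C = 1.44 mA, confirming saturation.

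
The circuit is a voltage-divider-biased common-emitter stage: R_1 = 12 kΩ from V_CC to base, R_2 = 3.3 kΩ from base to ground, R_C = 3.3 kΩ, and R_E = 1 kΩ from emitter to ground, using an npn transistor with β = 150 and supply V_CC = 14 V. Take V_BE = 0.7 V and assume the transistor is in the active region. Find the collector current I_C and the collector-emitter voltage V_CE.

Thevenize the base divider: V_Th = V_CC·R_2/(R_1+R_2) = 14×3.3/15.3 = 3.02 V, R_Th = R_1‖R_2 = 2.59 kΩ.
Base-emitter loop: V_Th = I_B·R_Th + V_BE + (β+1)I_B·R_E, so I_B = (3.02 − 0.7) / (2.59 + 151×1) = 0.0151 mA.
I_C = β·I_B = 150×0.0151 = 2.27 mA, and I_E = (β+1)I_B = 2.28 mA.
V_CE = V_CC − I_C·R_C − I_E·R_E = 14 − 2.27×3.3 − 2.28×1 = 4.24 V.
V_CE = 4.24 V > 0.2 V confirms active-region operation.

I_C ≈ 2.3 mA, V_CE ≈ 4.2 V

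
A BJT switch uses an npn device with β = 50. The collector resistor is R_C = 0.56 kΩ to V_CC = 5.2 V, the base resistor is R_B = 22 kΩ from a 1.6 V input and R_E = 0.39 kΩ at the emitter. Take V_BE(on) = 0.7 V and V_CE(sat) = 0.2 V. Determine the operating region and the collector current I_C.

active; I_C ≈ 1.1 mA

Assume active. Base-emitter loop: I_B = (V_BB − V_BE)/(R_B + (β+1)R_E) = (1.6 − 0.7)/(22 + 51×0.39) = 0.0215 mA.
I_C = β·I_B = 50×0.0215 = 1.07 mA.
V_CE = V_CC − I_C·R_C − I_E·R_E = 5.2 − 1.07×0.56 − 1.1×0.39 = 4.17 V > V_CE(sat), so the active-region assumption holds.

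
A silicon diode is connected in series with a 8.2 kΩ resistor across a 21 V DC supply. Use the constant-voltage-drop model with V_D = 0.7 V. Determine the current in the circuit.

I ≈ 2.5 mA

KVL around the loop: 21 = V_D + I·R = 0.7 + I × 8.2 kΩ.
So I = (21 − 0.7) / 8.2 kΩ = 20.3 / 8.2 = 2.48 mA.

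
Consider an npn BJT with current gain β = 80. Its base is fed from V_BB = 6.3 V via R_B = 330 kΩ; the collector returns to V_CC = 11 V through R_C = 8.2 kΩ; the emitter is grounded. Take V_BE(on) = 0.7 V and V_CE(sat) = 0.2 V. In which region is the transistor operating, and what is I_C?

saturation; I_C ≈ 1.3 mA

Assume active: I_B = (6.3 − 0.7)/330 = 0.017 mA, giving I_C = β·I_B = 1.36 mA.
But then V_CE = 11 − 1.36×8.2 = -0.132 V < V_CE(sat) = 0.2 V — impossible in the active region.
So the transistor is saturated. With V_CE = 0.2 V, I_C = (V_CC − 0.2)/R_C = 10.8/8.2 = 1.32 mA.
Check: β·I_B = 1.36 mA > I_C = 1.32 mA, confirming saturation.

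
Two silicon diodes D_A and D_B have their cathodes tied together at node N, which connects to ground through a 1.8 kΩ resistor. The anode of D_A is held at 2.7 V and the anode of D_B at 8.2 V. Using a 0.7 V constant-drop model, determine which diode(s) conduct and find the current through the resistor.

Only D_B conducts; I_R ≈ 4.2 mA

Assume both conduct. Then node N would need to be at both 2.7−0.7 = 2 V and 8.2−0.7 = 7.5 V, which is impossible.
Assume only D_B conducts: V_N = 8.2 − 0.7 = 7.5 V, so I_R = 7.5/1.8 = 4.17 mA.
Check D_A: its anode-to-cathode voltage is 2.7 − 7.5 = -4.8 V < 0.7 V, so it is off. The assumption is consistent.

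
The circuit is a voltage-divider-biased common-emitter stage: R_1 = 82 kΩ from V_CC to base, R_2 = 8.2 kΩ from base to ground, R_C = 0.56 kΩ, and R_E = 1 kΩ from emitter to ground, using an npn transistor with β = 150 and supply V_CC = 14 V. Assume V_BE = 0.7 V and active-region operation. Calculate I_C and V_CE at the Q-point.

I_C ≈ 0.54 mA, V_CE ≈ 13 V

Thevenize the base divider: V_Th = V_CC·R_2/(R_1+R_2) = 14×8.2/90.2 = 1.27 V, R_Th = R_1‖R_2 = 7.45 kΩ.
Base-emitter loop: V_Th = I_B·R_Th + V_BE + (β+1)I_B·R_E, so I_B = (1.27 − 0.7) / (7.45 + 151×1) = 0.00361 mA.
I_C = β·I_B = 150×0.00361 = 0.542 mA, and I_E = (β+1)I_B = 0.546 mA.
V_CE = V_CC − I_C·R_C − I_E·R_E = 14 − 0.542×0.56 − 0.546×1 = 13.2 V.
V_CE = 13.2 V > 0.2 V confirms active-region operation.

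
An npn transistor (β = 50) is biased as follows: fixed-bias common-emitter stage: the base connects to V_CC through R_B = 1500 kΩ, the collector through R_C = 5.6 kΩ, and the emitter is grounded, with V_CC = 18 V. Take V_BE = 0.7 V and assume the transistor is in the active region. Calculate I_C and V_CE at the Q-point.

I_C ≈ 0.58 mA, V_CE ≈ 15 V

Base loop: V_CC = I_B·R_B + V_BE, so I_B = (18 − 0.7)/1500 kΩ = 0.0115 mA.
In the active region I_C = β·I_B = 50 × 0.0115 = 0.577 mA.
Collector loop: V_CE = V_CC − I_C·R_C = 18 − 0.577×5.6 = 14.8 V.
Since V_CE = 14.8 V > V_CE(sat) ≈ 0.2 V, the transistor is in the active region as assumed.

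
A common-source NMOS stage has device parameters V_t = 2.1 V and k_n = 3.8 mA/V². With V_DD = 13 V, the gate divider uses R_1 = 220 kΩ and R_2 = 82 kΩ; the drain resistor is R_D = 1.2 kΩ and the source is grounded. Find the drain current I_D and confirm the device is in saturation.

V_G = V_DD·R_2/(R_1+R_2) = 13×82/302 = 3.53 V. With the source grounded, V_GS = V_G = 3.53 V.
Assume saturation: I_D = (k_n/2)(V_GS − V_t)² = (3.8/2)×(3.53 − 2.1)² = 1.9×1.43² = 3.88 mA.
V_DS = V_DD − I_D·R_D = 13 − 3.88×1.2 = 8.34 V.
Saturation requires V_DS ≥ V_GS − V_t = 1.43 V; 8.34 ≥ 1.43 ✓.

I_D ≈ 3.9 mA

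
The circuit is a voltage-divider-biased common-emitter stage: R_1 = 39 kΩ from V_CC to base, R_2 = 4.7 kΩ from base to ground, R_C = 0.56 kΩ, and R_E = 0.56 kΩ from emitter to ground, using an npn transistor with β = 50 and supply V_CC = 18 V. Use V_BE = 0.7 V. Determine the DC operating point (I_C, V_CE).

I_C ≈ 1.9 mA, V_CE ≈ 16 V

Thevenize the base divider: V_Th = V_CC·R_2/(R_1+R_2) = 18×4.7/43.7 = 1.94 V, R_Th = R_1‖R_2 = 4.19 kΩ.
Base-emitter loop: V_Th = I_B·R_Th + V_BE + (β+1)I_B·R_E, so I_B = (1.94 − 0.7) / (4.19 + 51×0.56) = 0.0377 mA.
I_C = β·I_B = 50×0.0377 = 1.89 mA, and I_E = (β+1)I_B = 1.92 mA.
V_CE = V_CC − I_C·R_C − I_E·R_E = 18 − 1.89×0.56 − 1.92×0.56 = 15.9 V.
V_CE = 15.9 V > 0.2 V confirms active-region operation.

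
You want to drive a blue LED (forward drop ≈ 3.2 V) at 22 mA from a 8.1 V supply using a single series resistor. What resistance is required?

The resistor drops V_S − V_D = 8.1 − 3.2 = 4.9 V at 22 mA.
R = 4.9 V / 22 mA = 0.223 kΩ.

R ≈ 0.22 kΩ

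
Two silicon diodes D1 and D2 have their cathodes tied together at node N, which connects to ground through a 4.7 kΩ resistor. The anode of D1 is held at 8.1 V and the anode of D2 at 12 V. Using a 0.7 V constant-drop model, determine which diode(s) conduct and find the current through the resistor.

Assume both conduct. Then node N would need to be at both 8.1−0.7 = 7.4 V and 12−0.7 = 11.3 V, which is impossible.
Assume only D2 conducts: V_N = 12 − 0.7 = 11.3 V, so I_R = 11.3/4.7 = 2.4 mA.
Check D1: its anode-to-cathode voltage is 8.1 − 11.3 = -3.2 V < 0.7 V, so it is off. The assumption is consistent.

Only D2 conducts; I_R ≈ 2.4 mA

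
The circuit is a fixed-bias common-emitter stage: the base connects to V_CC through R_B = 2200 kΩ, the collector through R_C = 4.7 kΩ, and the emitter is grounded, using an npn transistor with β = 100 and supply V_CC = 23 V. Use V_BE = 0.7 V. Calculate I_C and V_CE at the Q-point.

Base loop: V_CC = I_B·R_B + V_BE, so I_B = (23 − 0.7)/2200 kΩ = 0.0101 mA.
In the active region I_C = β·I_B = 100 × 0.0101 = 1.01 mA.
Collector loop: V_CE = V_CC − I_C·R_C = 23 − 1.01×4.7 = 18.2 V.
Since V_CE = 18.2 V > V_CE(sat) ≈ 0.2 V, the transistor is in the active region as assumed.

I_C ≈ 1 mA, V_CE ≈ 18 V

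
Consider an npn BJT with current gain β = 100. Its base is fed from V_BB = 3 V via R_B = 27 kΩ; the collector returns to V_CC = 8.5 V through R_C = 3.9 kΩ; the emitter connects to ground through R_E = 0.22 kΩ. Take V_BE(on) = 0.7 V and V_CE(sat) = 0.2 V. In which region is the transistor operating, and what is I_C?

Assume active: I_B = (3 − 0.7)/(27 + 101×0.22) = 0.0467 mA, I_C = β·I_B = 4.67 mA.
Then V_CE = 8.5 − 4.67×3.9 − 4.72×0.22 = -10.8 V < 0.2 V — the active assumption fails.
Re-solve with V_CE = 0.2 V. KCL at the emitter: V_E/R_E = (V_BB−0.7−V_E)/R_B + (V_CC−0.2−V_E)/R_C, giving V_E = 0.457 V.
I_C = (V_CC − 0.2 − V_E)/R_C = (8.3 − 0.457)/3.9 = 2.01 mA.
Check: I_B = (2.3 − 0.457)/27 = 0.0682 mA, and β·I_B = 6.82 mA > I_C, confirming saturation.

saturation; I_C ≈ 2 mA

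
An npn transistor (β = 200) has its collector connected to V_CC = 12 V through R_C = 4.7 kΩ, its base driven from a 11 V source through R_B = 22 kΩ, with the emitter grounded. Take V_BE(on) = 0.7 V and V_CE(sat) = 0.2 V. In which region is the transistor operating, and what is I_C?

Assume active: I_B = (11 − 0.7)/22 = 0.468 mA, giving I_C = β·I_B = 93.6 mA.
But then V_CE = 12 − 93.6×4.7 = -428 V < V_CE(sat) = 0.2 V — impossible in the active region.
So the transistor is saturated. With V_CE = 0.2 V, I_C = (V_CC − 0.2)/R_C = 11.8/4.7 = 2.51 mA.
Check: β·I_B = 93.6 mA > I_C = 2.51 mA, confirming saturation.

saturation; I_C ≈ 2.5 mA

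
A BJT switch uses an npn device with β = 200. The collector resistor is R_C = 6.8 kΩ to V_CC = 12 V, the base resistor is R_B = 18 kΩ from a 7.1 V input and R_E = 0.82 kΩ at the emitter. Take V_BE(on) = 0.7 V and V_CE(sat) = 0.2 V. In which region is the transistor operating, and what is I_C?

Assume active: I_B = (7.1 − 0.7)/(18 + 201×0.82) = 0.035 mA, I_C = β·I_B = 7 mA.
Then V_CE = 12 − 7×6.8 − 7.04×0.82 = -41.4 V < 0.2 V — the active assumption fails.
Re-solve with V_CE = 0.2 V. KCL at the emitter: V_E/R_E = (V_BB−0.7−V_E)/R_B + (V_CC−0.2−V_E)/R_C, giving V_E = 1.47 V.
I_C = (V_CC − 0.2 − V_E)/R_C = (11.8 − 1.47)/6.8 = 1.52 mA.
Check: I_B = (6.4 − 1.47)/18 = 0.274 mA, and β·I_B = 54.8 mA > I_C, confirming saturation.

saturation; I_C ≈ 1.5 mA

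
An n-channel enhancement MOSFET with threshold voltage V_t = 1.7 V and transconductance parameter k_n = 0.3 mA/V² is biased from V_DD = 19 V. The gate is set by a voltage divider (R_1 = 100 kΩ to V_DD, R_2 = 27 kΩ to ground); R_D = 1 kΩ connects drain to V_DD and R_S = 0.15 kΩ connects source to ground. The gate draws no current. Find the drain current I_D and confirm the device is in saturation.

V_G = V_DD·R_2/(R_1+R_2) = 19×27/127 = 4.04 V.
Assume saturation: I_D = (k_n/2)(V_GS − V_t)² with V_GS = V_G − I_D·R_S = 4.04 − 0.15·I_D.
Substituting gives 0.00337·I_D² − 1.11·I_D + 0.821 = 0, with roots I_D = 0.744 or 327 mA.
The root I_D = 327 mA gives V_GS = -45 V ≤ V_t, so take I_D = 0.744 mA.
Then V_GS = 3.93 V and V_DS = V_DD − I_D(R_D+R_S) = 19 − 0.744×1.15 = 18.1 V.
Saturation requires V_DS ≥ V_GS − V_t = 2.23 V; 18.1 ≥ 2.23 ✓.

I_D ≈ 0.74 mA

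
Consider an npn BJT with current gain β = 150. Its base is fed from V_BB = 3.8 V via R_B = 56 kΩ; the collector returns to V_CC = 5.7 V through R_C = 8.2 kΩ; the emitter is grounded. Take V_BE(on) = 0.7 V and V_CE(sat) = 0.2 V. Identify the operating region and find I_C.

saturation; I_C ≈ 0.67 mA

Assume active: I_B = (3.8 − 0.7)/56 = 0.0554 mA, giving I_C = β·I_B = 8.3 mA.
But then V_CE = 5.7 − 8.3×8.2 = -62.4 V < V_CE(sat) = 0.2 V — impossible in the active region.
So the transistor is saturated. With V_CE = 0.2 V, I_C = (V_CC − 0.2)/R_C = 5.5/8.2 = 0.671 mA.
Check: β·I_B = 8.3 mA > I_C = 0.671 mA, confirming saturation.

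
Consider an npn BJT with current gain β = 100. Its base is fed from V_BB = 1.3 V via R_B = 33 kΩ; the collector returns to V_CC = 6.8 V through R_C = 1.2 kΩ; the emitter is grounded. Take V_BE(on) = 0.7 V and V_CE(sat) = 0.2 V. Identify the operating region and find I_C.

Assume active. Base-emitter loop: I_B = (V_BB − V_BE)/R_B = (1.3 − 0.7)/33 = 0.0182 mA.
I_C = β·I_B = 100×0.0182 = 1.82 mA.
V_CE = V_CC − I_C·R_C = 6.8 − 1.82×1.2 = 4.62 V > V_CE(sat), so the active-region assumption holds.

active; I_C ≈ 1.8 mA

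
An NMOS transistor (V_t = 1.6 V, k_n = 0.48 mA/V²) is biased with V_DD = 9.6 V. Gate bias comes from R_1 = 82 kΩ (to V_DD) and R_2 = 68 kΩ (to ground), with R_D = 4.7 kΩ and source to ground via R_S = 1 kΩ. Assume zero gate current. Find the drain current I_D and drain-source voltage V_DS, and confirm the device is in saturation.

V_G = V_DD·R_2/(R_1+R_2) = 9.6×68/150 = 4.35 V.
Assume saturation: I_D = (k_n/2)(V_GS − V_t)² with V_GS = V_G − I_D·R_S = 4.35 − 1·I_D.
Substituting gives 0.24·I_D² − 2.32·I_D + 1.82 = 0, with roots I_D = 0.86 or 8.81 mA.
The root I_D = 8.81 mA gives V_GS = -4.46 V ≤ V_t, so take I_D = 0.86 mA.
Then V_GS = 3.49 V and V_DS = V_DD − I_D(R_D+R_S) = 9.6 − 0.86×5.7 = 4.7 V.
Saturation requires V_DS ≥ V_GS − V_t = 1.89 V; 4.7 ≥ 1.89 ✓.

I_D ≈ 0.86 mA, V_DS ≈ 4.7 V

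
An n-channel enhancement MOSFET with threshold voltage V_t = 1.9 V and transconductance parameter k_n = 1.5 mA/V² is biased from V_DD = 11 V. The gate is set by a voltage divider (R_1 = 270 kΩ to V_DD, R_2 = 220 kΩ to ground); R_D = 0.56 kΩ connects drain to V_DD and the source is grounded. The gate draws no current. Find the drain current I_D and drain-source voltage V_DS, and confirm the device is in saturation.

V_G = V_DD·R_2/(R_1+R_2) = 11×220/490 = 4.94 V. With the source grounded, V_GS = V_G = 4.94 V.
Assume saturation: I_D = (k_n/2)(V_GS − V_t)² = (1.5/2)×(4.94 − 1.9)² = 0.75×3.04² = 6.93 mA.
V_DS = V_DD − I_D·R_D = 11 − 6.93×0.56 = 7.12 V.
Saturation requires V_DS ≥ V_GS − V_t = 3.04 V; 7.12 ≥ 3.04 ✓.

I_D ≈ 6.9 mA, V_DS ≈ 7.1 V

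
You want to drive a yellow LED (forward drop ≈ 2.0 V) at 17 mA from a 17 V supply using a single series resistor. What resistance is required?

The resistor drops V_S − V_D = 17 − 2.0 = 15 V at 17 mA.
R = 15 V / 17 mA = 0.882 kΩ.

R ≈ 0.88 kΩ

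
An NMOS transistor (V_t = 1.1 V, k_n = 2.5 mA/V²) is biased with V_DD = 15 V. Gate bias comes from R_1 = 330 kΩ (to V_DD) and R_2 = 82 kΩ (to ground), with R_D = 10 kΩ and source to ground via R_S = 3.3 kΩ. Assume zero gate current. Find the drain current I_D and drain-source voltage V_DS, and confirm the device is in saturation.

I_D ≈ 0.4 mA, V_DS ≈ 9.7 V

V_G = V_DD·R_2/(R_1+R_2) = 15×82/412 = 2.99 V.
Assume saturation: I_D = (k_n/2)(V_GS − V_t)² with V_GS = V_G − I_D·R_S = 2.99 − 3.3·I_D.
Substituting gives 13.6·I_D² − 16.6·I_D + 4.44 = 0, with roots I_D = 0.4 or 0.816 mA.
The root I_D = 0.816 mA gives V_GS = 0.292 V ≤ V_t, so take I_D = 0.4 mA.
Then V_GS = 1.67 V and V_DS = V_DD − I_D(R_D+R_S) = 15 − 0.4×13.3 = 9.68 V.
Saturation requires V_DS ≥ V_GS − V_t = 0.566 V; 9.68 ≥ 0.566 ✓.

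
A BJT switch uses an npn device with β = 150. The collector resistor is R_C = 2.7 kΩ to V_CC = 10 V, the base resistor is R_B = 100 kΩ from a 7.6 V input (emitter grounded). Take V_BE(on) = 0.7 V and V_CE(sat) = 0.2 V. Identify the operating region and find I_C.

Assume active: I_B = (7.6 − 0.7)/100 = 0.069 mA, giving I_C = β·I_B = 10.3 mA.
But then V_CE = 10 − 10.3×2.7 = -17.9 V < V_CE(sat) = 0.2 V — impossible in the active region.
So the transistor is saturated. With V_CE = 0.2 V, I_C = (V_CC − 0.2)/R_C = 9.8/2.7 = 3.63 mA.
Check: β·I_B = 10.3 mA > I_C = 3.63 mA, confirming saturation.

saturation; I_C ≈ 3.6 mA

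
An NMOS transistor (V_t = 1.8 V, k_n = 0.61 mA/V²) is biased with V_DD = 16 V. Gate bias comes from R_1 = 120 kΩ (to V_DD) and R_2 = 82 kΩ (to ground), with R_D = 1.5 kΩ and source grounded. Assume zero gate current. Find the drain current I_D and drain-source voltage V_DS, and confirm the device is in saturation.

V_G = V_DD·R_2/(R_1+R_2) = 16×82/202 = 6.5 V. With the source grounded, V_GS = V_G = 6.5 V.
Assume saturation: I_D = (k_n/2)(V_GS − V_t)² = (0.61/2)×(6.5 − 1.8)² = 0.305×4.7² = 6.72 mA.
V_DS = V_DD − I_D·R_D = 16 − 6.72×1.5 = 5.92 V.
Saturation requires V_DS ≥ V_GS − V_t = 4.7 V; 5.92 ≥ 4.7 ✓.

I_D ≈ 6.7 mA, V_DS ≈ 5.9 V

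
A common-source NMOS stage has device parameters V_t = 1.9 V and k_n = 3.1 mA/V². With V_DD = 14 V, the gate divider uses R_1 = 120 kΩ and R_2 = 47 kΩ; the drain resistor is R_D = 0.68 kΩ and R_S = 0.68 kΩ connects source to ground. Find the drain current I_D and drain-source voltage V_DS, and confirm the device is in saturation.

V_G = V_DD·R_2/(R_1+R_2) = 14×47/167 = 3.94 V.
Assume saturation: I_D = (k_n/2)(V_GS − V_t)² with V_GS = V_G − I_D·R_S = 3.94 − 0.68·I_D.
Substituting gives 0.717·I_D² − 5.3·I_D + 6.45 = 0, with roots I_D = 1.54 or 5.86 mA.
The root I_D = 5.86 mA gives V_GS = -0.0443 V ≤ V_t, so take I_D = 1.54 mA.
Then V_GS = 2.9 V and V_DS = V_DD − I_D(R_D+R_S) = 14 − 1.54×1.36 = 11.9 V.
Saturation requires V_DS ≥ V_GS − V_t = 0.996 V; 11.9 ≥ 0.996 ✓.

I_D ≈ 1.5 mA, V_DS ≈ 12 V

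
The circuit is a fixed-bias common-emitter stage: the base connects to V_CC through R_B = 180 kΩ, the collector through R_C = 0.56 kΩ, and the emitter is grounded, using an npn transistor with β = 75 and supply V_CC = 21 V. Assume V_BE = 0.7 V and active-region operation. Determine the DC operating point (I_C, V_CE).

Base loop: V_CC = I_B·R_B + V_BE, so I_B = (21 − 0.7)/180 kΩ = 0.113 mA.
In the active region I_C = β·I_B = 75 × 0.113 = 8.46 mA.
Collector loop: V_CE = V_CC − I_C·R_C = 21 − 8.46×0.56 = 16.3 V.
Since V_CE = 16.3 V > V_CE(sat) ≈ 0.2 V, the transistor is in the active region as assumed.

I_C ≈ 8.5 mA, V_CE ≈ 16 V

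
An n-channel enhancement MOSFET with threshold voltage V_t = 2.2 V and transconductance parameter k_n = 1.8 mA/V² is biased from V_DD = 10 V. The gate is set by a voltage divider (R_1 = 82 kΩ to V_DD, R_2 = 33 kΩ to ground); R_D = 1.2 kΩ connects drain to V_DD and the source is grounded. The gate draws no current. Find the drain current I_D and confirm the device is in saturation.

V_G = V_DD·R_2/(R_1+R_2) = 10×33/115 = 2.87 V. With the source grounded, V_GS = V_G = 2.87 V.
Assume saturation: I_D = (k_n/2)(V_GS − V_t)² = (1.8/2)×(2.87 − 2.2)² = 0.9×0.67² = 0.403 mA.
V_DS = V_DD − I_D·R_D = 10 − 0.403×1.2 = 9.52 V.
Saturation requires V_DS ≥ V_GS − V_t = 0.67 V; 9.52 ≥ 0.67 ✓.

I_D ≈ 0.4 mA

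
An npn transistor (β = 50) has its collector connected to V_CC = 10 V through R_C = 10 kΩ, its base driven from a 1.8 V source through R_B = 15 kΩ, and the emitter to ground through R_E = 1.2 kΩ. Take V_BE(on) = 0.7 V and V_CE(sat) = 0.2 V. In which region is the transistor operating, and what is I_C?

Assume active. Base-emitter loop: I_B = (V_BB − V_BE)/(R_B + (β+1)R_E) = (1.8 − 0.7)/(15 + 51×1.2) = 0.0144 mA.
I_C = β·I_B = 50×0.0144 = 0.722 mA.
V_CE = V_CC − I_C·R_C − I_E·R_E = 10 − 0.722×10 − 0.736×1.2 = 1.9 V > V_CE(sat), so the active-region assumption holds.

active; I_C ≈ 0.72 mA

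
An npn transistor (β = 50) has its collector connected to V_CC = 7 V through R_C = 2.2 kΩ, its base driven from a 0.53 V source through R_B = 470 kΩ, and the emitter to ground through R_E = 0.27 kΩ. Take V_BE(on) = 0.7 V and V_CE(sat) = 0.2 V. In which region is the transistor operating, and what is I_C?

cutoff; I_C ≈ 0

V_BB = 0.53 V ≤ V_BE(on) = 0.7 V, so the base-emitter junction is not forward biased.
The transistor is in cutoff: I_B = I_C = 0.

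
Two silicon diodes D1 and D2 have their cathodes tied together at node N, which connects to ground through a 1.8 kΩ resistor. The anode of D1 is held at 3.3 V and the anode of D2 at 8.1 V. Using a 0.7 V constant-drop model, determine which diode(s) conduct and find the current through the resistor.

Assume both conduct. Then node N would need to be at both 3.3−0.7 = 2.6 V and 8.1−0.7 = 7.4 V, which is impossible.
Assume only D2 conducts: V_N = 8.1 − 0.7 = 7.4 V, so I_R = 7.4/1.8 = 4.11 mA.
Check D1: its anode-to-cathode voltage is 3.3 − 7.4 = -4.1 V < 0.7 V, so it is off. The assumption is consistent.

Only D2 conducts; I_R ≈ 4.1 mA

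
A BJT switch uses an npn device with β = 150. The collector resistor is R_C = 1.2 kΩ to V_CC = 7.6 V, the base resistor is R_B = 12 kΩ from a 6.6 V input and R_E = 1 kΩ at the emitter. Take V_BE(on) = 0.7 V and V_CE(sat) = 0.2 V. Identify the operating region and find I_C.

Assume active: I_B = (6.6 − 0.7)/(12 + 151×1) = 0.0362 mA, I_C = β·I_B = 5.43 mA.
Then V_CE = 7.6 − 5.43×1.2 − 5.47×1 = -4.38 V < 0.2 V — the active assumption fails.
Re-solve with V_CE = 0.2 V. KCL at the emitter: V_E/R_E = (V_BB−0.7−V_E)/R_B + (V_CC−0.2−V_E)/R_C, giving V_E = 3.47 V.
I_C = (V_CC − 0.2 − V_E)/R_C = (7.4 − 3.47)/1.2 = 3.27 mA.
Check: I_B = (5.9 − 3.47)/12 = 0.202 mA, and β·I_B = 30.3 mA > I_C, confirming saturation.

saturation; I_C ≈ 3.3 mA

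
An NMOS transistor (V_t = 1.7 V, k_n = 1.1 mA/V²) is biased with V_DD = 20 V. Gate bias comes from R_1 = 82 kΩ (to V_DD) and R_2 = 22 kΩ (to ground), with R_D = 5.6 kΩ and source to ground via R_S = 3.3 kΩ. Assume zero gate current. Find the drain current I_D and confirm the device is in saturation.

I_D ≈ 0.48 mA

V_G = V_DD·R_2/(R_1+R_2) = 20×22/104 = 4.23 V.
Assume saturation: I_D = (k_n/2)(V_GS − V_t)² with V_GS = V_G − I_D·R_S = 4.23 − 3.3·I_D.
Substituting gives 5.99·I_D² − 10.2·I_D + 3.52 = 0, with roots I_D = 0.483 or 1.22 mA.
The root I_D = 1.22 mA gives V_GS = 0.212 V ≤ V_t, so take I_D = 0.483 mA.
Then V_GS = 2.64 V and V_DS = V_DD − I_D(R_D+R_S) = 20 − 0.483×8.9 = 15.7 V.
Saturation requires V_DS ≥ V_GS − V_t = 0.937 V; 15.7 ≥ 0.937 ✓.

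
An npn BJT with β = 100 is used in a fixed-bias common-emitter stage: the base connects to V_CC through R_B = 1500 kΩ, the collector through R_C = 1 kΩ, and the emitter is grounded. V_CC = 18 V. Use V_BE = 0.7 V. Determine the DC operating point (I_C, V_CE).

Base loop: V_CC = I_B·R_B + V_BE, so I_B = (18 − 0.7)/1500 kΩ = 0.0115 mA.
In the active region I_C = β·I_B = 100 × 0.0115 = 1.15 mA.
Collector loop: V_CE = V_CC − I_C·R_C = 18 − 1.15×1 = 16.8 V.
Since V_CE = 16.8 V > V_CE(sat) ≈ 0.2 V, the transistor is in the active region as assumed.

I_C ≈ 1.2 mA, V_CE ≈ 17 V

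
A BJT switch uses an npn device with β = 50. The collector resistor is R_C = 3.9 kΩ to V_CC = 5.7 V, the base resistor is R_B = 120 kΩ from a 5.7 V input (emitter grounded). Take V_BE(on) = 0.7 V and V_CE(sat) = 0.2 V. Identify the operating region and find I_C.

saturation; I_C ≈ 1.4 mA

Assume active: I_B = (5.7 − 0.7)/120 = 0.0417 mA, giving I_C = β·I_B = 2.08 mA.
But then V_CE = 5.7 − 2.08×3.9 = -2.42 V < V_CE(sat) = 0.2 V — impossible in the active region.
So the transistor is saturated. With V_CE = 0.2 V, I_C = (V_CC − 0.2)/R_C = 5.5/3.9 = 1.41 mA.
Check: β·I_B = 2.08 mA > I_C = 1.41 mA, confirming saturation.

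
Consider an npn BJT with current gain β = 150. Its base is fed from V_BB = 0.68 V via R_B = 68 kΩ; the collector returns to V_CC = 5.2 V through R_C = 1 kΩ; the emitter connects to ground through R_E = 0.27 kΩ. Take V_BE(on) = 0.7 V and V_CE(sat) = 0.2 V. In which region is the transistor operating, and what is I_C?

cutoff; I_C ≈ 0

V_BB = 0.68 V ≤ V_BE(on) = 0.7 V, so the base-emitter junction is not forward biased.
The transistor is in cutoff: I_B = I_C = 0.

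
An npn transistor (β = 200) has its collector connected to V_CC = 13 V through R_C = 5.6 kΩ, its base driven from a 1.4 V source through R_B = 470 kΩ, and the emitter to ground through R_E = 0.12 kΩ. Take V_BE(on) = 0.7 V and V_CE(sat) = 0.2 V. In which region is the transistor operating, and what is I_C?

Assume active. Base-emitter loop: I_B = (V_BB − V_BE)/(R_B + (β+1)R_E) = (1.4 − 0.7)/(470 + 201×0.12) = 0.00142 mA.
I_C = β·I_B = 200×0.00142 = 0.283 mA.
V_CE = V_CC − I_C·R_C − I_E·R_E = 13 − 0.283×5.6 − 0.285×0.12 = 11.4 V > V_CE(sat), so the active-region assumption holds.

active; I_C ≈ 0.28 mA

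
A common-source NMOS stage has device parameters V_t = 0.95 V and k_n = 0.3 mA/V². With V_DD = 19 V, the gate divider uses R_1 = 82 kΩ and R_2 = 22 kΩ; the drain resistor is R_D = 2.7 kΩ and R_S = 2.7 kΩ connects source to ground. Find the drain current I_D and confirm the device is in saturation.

V_G = V_DD·R_2/(R_1+R_2) = 19×22/104 = 4.02 V.
Assume saturation: I_D = (k_n/2)(V_GS − V_t)² with V_GS = V_G − I_D·R_S = 4.02 − 2.7·I_D.
Substituting gives 1.09·I_D² − 3.49·I_D + 1.41 = 0, with roots I_D = 0.477 or 2.71 mA.
The root I_D = 2.71 mA gives V_GS = -3.3 V ≤ V_t, so take I_D = 0.477 mA.
Then V_GS = 2.73 V and V_DS = V_DD − I_D(R_D+R_S) = 19 − 0.477×5.4 = 16.4 V.
Saturation requires V_DS ≥ V_GS − V_t = 1.78 V; 16.4 ≥ 1.78 ✓.

I_D ≈ 0.48 mA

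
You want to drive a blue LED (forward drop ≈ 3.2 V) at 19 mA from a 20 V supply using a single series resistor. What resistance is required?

The resistor drops V_S − V_D = 20 − 3.2 = 16.8 V at 19 mA.
R = 16.8 V / 19 mA = 0.884 kΩ.

R ≈ 0.88 kΩ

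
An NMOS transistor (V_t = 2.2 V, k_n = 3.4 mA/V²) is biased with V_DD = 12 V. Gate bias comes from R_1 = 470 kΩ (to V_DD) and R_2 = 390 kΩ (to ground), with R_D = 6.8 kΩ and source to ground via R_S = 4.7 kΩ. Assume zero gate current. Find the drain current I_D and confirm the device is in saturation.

I_D ≈ 0.57 mA

V_G = V_DD·R_2/(R_1+R_2) = 12×390/860 = 5.44 V.
Assume saturation: I_D = (k_n/2)(V_GS − V_t)² with V_GS = V_G − I_D·R_S = 5.44 − 4.7·I_D.
Substituting gives 37.6·I_D² − 52.8·I_D + 17.9 = 0, with roots I_D = 0.567 or 0.839 mA.
The root I_D = 0.839 mA gives V_GS = 1.5 V ≤ V_t, so take I_D = 0.567 mA.
Then V_GS = 2.78 V and V_DS = V_DD − I_D(R_D+R_S) = 12 − 0.567×11.5 = 5.48 V.
Saturation requires V_DS ≥ V_GS − V_t = 0.577 V; 5.48 ≥ 0.577 ✓.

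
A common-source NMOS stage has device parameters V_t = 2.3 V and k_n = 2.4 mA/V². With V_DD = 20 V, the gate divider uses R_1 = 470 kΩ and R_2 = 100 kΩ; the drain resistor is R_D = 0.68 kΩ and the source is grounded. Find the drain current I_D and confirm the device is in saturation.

I_D ≈ 1.8 mA

V_G = V_DD·R_2/(R_1+R_2) = 20×100/570 = 3.51 V. With the source grounded, V_GS = V_G = 3.51 V.
Assume saturation: I_D = (k_n/2)(V_GS − V_t)² = (2.4/2)×(3.51 − 2.3)² = 1.2×1.21² = 1.75 mA.
V_DS = V_DD − I_D·R_D = 20 − 1.75×0.68 = 18.8 V.
Saturation requires V_DS ≥ V_GS − V_t = 1.21 V; 18.8 ≥ 1.21 ✓.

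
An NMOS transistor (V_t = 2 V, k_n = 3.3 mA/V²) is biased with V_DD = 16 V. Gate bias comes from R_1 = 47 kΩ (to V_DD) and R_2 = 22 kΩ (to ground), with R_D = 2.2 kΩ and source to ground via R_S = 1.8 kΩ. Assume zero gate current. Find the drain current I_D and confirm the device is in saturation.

I_D ≈ 1.2 mA

V_G = V_DD·R_2/(R_1+R_2) = 16×22/69 = 5.1 V.
Assume saturation: I_D = (k_n/2)(V_GS − V_t)² with V_GS = V_G − I_D·R_S = 5.1 − 1.8·I_D.
Substituting gives 5.35·I_D² − 19.4·I_D + 15.9 = 0, with roots I_D = 1.24 or 2.39 mA.
The root I_D = 2.39 mA gives V_GS = 0.796 V ≤ V_t, so take I_D = 1.24 mA.
Then V_GS = 2.87 V and V_DS = V_DD − I_D(R_D+R_S) = 16 − 1.24×4 = 11 V.
Saturation requires V_DS ≥ V_GS − V_t = 0.867 V; 11 ≥ 0.867 ✓.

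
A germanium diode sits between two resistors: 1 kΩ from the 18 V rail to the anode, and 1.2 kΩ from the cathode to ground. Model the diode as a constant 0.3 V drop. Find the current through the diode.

I ≈ 8 mA

The two resistors are in series with the diode, so KVL gives 18 = I·1 + 0.3 + I·1.2.
I = (18 − 0.3) / (1 + 1.2) kΩ = 17.7 / 2.2 = 8.05 mA.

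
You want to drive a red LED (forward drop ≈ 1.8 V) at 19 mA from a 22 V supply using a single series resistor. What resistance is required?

R ≈ 1.1 kΩ

The resistor drops V_S − V_D = 22 − 1.8 = 20.2 V at 19 mA.
R = 20.2 V / 19 mA = 1.06 kΩ.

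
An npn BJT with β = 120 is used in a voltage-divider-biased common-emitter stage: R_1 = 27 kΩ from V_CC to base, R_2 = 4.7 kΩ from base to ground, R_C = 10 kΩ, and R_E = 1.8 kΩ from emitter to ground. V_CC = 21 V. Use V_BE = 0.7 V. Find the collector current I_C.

I_C ≈ 1.3 mA

Thevenize the base divider: V_Th = V_CC·R_2/(R_1+R_2) = 21×4.7/31.7 = 3.11 V, R_Th = R_1‖R_2 = 4 kΩ.
Base-emitter loop: V_Th = I_B·R_Th + V_BE + (β+1)I_B·R_E, so I_B = (3.11 − 0.7) / (4 + 121×1.8) = 0.0109 mA.
I_C = β·I_B = 120×0.0109 = 1.31 mA, and I_E = (β+1)I_B = 1.32 mA.
V_CE = V_CC − I_C·R_C − I_E·R_E = 21 − 1.31×10 − 1.32×1.8 = 5.57 V.
V_CE = 5.57 V > 0.2 V confirms active-region operation.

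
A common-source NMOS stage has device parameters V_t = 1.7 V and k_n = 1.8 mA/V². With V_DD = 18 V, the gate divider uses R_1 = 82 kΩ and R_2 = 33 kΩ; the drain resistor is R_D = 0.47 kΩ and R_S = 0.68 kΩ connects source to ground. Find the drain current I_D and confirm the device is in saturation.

I_D ≈ 2.6 mA

V_G = V_DD·R_2/(R_1+R_2) = 18×33/115 = 5.17 V.
Assume saturation: I_D = (k_n/2)(V_GS − V_t)² with V_GS = V_G − I_D·R_S = 5.17 − 0.68·I_D.
Substituting gives 0.416·I_D² − 5.24·I_D + 10.8 = 0, with roots I_D = 2.6 or 10 mA.
The root I_D = 10 mA gives V_GS = -1.63 V ≤ V_t, so take I_D = 2.6 mA.
Then V_GS = 3.4 V and V_DS = V_DD − I_D(R_D+R_S) = 18 − 2.6×1.15 = 15 V.
Saturation requires V_DS ≥ V_GS − V_t = 1.7 V; 15 ≥ 1.7 ✓.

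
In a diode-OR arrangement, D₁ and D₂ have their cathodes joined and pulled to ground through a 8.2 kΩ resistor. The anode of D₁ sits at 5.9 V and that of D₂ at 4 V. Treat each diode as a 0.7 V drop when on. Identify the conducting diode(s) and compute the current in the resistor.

Assume both conduct. Then node N would need to be at both 5.9−0.7 = 5.2 V and 4−0.7 = 3.3 V, which is impossible.
Assume only D₁ conducts: V_N = 5.9 − 0.7 = 5.2 V, so I_R = 5.2/8.2 = 0.634 mA.
Check D₂: its anode-to-cathode voltage is 4 − 5.2 = -1.2 V < 0.7 V, so it is off. The assumption is consistent.

Only D₁ conducts; I_R ≈ 0.63 mA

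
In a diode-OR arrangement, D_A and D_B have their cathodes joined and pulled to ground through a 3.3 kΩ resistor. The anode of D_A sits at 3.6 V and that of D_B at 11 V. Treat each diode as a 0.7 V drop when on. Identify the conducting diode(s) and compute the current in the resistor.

Only D_B conducts; I_R ≈ 3.1 mA

Assume both conduct. Then node N would need to be at both 3.6−0.7 = 2.9 V and 11−0.7 = 10.3 V, which is impossible.
Assume only D_B conducts: V_N = 11 − 0.7 = 10.3 V, so I_R = 10.3/3.3 = 3.12 mA.
Check D_A: its anode-to-cathode voltage is 3.6 − 10.3 = -6.7 V < 0.7 V, so it is off. The assumption is consistent.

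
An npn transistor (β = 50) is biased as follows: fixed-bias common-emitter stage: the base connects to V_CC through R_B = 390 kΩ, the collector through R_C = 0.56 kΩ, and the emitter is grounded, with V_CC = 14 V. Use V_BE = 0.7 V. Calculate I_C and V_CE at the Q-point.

Base loop: V_CC = I_B·R_B + V_BE, so I_B = (14 − 0.7)/390 kΩ = 0.0341 mA.
In the active region I_C = β·I_B = 50 × 0.0341 = 1.71 mA.
Collector loop: V_CE = V_CC − I_C·R_C = 14 − 1.71×0.56 = 13 V.
Since V_CE = 13 V > V_CE(sat) ≈ 0.2 V, the transistor is in the active region as assumed.

I_C ≈ 1.7 mA, V_CE ≈ 13 V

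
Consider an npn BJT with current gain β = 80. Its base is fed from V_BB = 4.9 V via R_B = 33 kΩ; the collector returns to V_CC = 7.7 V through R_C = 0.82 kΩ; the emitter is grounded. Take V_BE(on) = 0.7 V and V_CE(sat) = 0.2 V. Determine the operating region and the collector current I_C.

saturation; I_C ≈ 9.1 mA

Assume active: I_B = (4.9 − 0.7)/33 = 0.127 mA, giving I_C = β·I_B = 10.2 mA.
But then V_CE = 7.7 − 10.2×0.82 = -0.649 V < V_CE(sat) = 0.2 V — impossible in the active region.
So the transistor is saturated. With V_CE = 0.2 V, I_C = (V_CC − 0.2)/R_C = 7.5/0.82 = 9.15 mA.
Check: β·I_B = 10.2 mA > I_C = 9.15 mA, confirming saturation.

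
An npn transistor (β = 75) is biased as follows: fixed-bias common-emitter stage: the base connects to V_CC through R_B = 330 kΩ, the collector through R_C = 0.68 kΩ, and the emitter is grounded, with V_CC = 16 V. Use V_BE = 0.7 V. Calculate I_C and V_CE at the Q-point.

I_C ≈ 3.5 mA, V_CE ≈ 14 V

Base loop: V_CC = I_B·R_B + V_BE, so I_B = (16 − 0.7)/330 kΩ = 0.0464 mA.
In the active region I_C = β·I_B = 75 × 0.0464 = 3.48 mA.
Collector loop: V_CE = V_CC − I_C·R_C = 16 − 3.48×0.68 = 13.6 V.
Since V_CE = 13.6 V > V_CE(sat) ≈ 0.2 V, the transistor is in the active region as assumed.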